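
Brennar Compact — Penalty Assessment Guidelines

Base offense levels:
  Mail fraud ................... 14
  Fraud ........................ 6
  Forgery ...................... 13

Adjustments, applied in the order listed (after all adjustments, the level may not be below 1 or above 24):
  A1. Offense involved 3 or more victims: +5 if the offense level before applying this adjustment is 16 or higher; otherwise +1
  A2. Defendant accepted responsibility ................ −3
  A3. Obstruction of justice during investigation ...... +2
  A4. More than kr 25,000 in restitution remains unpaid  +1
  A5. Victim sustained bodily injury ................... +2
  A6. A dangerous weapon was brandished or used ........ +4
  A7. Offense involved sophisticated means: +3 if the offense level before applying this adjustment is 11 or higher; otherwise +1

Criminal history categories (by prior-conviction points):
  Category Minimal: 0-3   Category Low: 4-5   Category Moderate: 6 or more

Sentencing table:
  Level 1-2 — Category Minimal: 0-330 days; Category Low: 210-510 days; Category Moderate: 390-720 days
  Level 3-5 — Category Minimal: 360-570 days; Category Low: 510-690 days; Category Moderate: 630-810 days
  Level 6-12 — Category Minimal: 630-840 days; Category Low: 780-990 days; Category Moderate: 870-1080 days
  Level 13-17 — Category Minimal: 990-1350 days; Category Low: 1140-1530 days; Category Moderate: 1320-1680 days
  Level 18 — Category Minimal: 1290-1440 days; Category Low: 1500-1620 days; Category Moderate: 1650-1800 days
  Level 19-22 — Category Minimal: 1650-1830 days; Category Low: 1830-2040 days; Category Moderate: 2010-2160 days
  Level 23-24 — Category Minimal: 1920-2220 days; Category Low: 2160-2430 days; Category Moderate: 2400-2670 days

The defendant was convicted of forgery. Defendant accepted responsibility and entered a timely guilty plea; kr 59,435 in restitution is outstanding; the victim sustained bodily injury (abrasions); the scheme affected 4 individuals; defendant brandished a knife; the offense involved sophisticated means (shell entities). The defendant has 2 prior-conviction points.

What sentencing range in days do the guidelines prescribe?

Base offense level for forgery: 13.
A1 applies (level before this adjustment is 13 < 16, so +1): 13 + 1 = 14.
A2 applies: 14 − 3 = 11.
A4 applies: 11 + 1 = 12.
A5 applies: 12 + 2 = 14.
A6 applies: 14 + 4 = 18.
A7 applies (level before this adjustment is 18 ≥ 11, so +3): 18 + 3 = 21.
Final offense level: 21.
Criminal history: 2 prior points → Category Minimal (0-3).
Level 21 falls in the 19-22 band.
Grid: Level 19-22 × Category Minimal = 1650-1830 days.

1650-1830 days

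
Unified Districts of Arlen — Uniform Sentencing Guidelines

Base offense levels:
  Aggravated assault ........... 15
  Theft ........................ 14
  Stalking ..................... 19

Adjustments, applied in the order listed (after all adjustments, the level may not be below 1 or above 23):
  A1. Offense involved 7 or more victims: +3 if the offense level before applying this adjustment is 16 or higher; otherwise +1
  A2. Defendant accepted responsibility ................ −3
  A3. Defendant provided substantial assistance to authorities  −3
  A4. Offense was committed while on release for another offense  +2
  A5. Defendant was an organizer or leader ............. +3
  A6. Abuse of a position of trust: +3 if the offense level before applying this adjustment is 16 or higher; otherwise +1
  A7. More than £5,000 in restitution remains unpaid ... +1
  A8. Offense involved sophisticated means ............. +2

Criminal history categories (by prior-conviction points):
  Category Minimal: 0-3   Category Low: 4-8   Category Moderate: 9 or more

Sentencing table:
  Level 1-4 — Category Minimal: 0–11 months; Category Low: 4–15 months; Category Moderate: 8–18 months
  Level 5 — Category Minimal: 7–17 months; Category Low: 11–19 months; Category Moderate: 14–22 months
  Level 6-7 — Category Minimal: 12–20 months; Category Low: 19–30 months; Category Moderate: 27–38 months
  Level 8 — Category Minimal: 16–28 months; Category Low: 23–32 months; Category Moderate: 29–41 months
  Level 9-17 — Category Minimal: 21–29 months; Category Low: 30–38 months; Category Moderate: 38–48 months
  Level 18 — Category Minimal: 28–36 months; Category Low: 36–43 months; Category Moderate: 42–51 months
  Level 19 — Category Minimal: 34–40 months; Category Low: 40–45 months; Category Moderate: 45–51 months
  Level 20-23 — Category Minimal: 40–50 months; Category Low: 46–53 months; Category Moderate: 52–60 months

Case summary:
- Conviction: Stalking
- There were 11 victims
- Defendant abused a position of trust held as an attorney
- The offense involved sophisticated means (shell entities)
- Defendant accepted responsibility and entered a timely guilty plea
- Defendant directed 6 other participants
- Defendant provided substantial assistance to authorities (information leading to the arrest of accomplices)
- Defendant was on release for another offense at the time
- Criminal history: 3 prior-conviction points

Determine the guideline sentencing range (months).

Base offense level for stalking: 19.
A1 applies (level before this adjustment is 19 ≥ 16, so +3): 19 + 3 = 22.
A2 applies: 22 − 3 = 19.
A3 applies: 19 − 3 = 16.
A4 applies: 16 + 2 = 18.
A5 applies: 18 + 3 = 21.
A6 applies (level before this adjustment is 21 ≥ 16, so +3): 21 + 3 = 24.
A8 applies: 24 + 2 = 26.
Level 26 exceeds the maximum of 23; capped at 23.
Final offense level: 23.
Criminal history: 3 prior points → Category Minimal (0-3).
Level 23 falls in the 20-23 band.
Grid: Level 20-23 × Category Minimal = 40-50 months.

40-50 months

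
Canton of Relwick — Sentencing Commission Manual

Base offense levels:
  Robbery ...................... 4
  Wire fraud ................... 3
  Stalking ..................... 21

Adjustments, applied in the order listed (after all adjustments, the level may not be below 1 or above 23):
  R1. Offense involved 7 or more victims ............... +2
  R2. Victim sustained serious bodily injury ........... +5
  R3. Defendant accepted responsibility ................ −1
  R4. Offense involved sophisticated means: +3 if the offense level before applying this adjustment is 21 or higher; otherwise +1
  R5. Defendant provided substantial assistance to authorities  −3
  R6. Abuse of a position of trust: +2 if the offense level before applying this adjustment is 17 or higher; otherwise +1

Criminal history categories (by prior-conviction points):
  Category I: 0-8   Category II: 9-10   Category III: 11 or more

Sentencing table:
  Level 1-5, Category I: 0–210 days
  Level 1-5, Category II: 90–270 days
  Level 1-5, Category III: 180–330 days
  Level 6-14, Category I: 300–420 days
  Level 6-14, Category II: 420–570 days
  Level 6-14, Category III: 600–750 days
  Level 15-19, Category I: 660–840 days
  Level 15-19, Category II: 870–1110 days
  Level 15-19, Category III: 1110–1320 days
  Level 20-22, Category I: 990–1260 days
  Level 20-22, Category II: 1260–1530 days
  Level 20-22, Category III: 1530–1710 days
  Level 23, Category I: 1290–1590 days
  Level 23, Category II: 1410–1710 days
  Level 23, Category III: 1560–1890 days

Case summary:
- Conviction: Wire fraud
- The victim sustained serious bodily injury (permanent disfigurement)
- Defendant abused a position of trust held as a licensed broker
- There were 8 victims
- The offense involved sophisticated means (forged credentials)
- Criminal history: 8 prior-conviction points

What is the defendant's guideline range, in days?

300-420 days

Base offense level for wire fraud: 3.
R1 applies: 3 + 2 = 5.
R2 applies: 5 + 5 = 10.
R3 does not apply.
R4 applies (level before this adjustment is 10 < 21, so +1): 10 + 1 = 11.
R5 does not apply.
R6 applies (level before this adjustment is 11 < 17, so +1): 11 + 1 = 12.
Final offense level: 12.
Criminal history: 8 prior points → Category I (0-8).
Level 12 falls in the 6-14 band.
Grid: Level 6-14 × Category I = 300-420 days.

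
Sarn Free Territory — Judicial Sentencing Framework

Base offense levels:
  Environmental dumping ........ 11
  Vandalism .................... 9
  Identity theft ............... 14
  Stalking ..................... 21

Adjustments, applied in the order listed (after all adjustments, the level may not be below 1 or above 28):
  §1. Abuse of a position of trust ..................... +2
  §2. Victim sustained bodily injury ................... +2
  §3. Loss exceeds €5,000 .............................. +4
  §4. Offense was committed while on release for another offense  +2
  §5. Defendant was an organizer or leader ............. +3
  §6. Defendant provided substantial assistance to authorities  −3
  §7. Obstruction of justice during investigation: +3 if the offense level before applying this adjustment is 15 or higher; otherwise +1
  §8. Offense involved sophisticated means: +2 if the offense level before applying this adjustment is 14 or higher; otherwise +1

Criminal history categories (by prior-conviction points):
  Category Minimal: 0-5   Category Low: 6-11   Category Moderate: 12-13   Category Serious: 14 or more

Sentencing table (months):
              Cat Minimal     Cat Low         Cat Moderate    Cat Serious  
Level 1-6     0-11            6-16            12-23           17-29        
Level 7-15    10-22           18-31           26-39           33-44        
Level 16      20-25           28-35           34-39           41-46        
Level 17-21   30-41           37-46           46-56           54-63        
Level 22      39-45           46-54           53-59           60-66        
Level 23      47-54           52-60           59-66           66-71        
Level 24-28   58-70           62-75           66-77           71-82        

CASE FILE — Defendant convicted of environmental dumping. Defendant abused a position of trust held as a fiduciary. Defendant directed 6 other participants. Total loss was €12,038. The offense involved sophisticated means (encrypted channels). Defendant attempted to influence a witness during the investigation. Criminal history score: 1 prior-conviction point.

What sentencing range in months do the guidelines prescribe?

Base offense level for environmental dumping: 11.
§1 applies: 11 + 2 = 13.
§3 applies: 13 + 4 = 17.
§4 does not apply.
§5 applies: 17 + 3 = 20.
§7 applies (level before this adjustment is 20 ≥ 15, so +3): 20 + 3 = 23.
§8 applies (level before this adjustment is 23 ≥ 14, so +2): 23 + 2 = 25.
Final offense level: 25.
Criminal history: 1 prior point → Category Minimal (0-5).
Level 25 falls in the 24-28 band.
Grid: Level 24-28 × Category Minimal = 58-70 months.

58-70 months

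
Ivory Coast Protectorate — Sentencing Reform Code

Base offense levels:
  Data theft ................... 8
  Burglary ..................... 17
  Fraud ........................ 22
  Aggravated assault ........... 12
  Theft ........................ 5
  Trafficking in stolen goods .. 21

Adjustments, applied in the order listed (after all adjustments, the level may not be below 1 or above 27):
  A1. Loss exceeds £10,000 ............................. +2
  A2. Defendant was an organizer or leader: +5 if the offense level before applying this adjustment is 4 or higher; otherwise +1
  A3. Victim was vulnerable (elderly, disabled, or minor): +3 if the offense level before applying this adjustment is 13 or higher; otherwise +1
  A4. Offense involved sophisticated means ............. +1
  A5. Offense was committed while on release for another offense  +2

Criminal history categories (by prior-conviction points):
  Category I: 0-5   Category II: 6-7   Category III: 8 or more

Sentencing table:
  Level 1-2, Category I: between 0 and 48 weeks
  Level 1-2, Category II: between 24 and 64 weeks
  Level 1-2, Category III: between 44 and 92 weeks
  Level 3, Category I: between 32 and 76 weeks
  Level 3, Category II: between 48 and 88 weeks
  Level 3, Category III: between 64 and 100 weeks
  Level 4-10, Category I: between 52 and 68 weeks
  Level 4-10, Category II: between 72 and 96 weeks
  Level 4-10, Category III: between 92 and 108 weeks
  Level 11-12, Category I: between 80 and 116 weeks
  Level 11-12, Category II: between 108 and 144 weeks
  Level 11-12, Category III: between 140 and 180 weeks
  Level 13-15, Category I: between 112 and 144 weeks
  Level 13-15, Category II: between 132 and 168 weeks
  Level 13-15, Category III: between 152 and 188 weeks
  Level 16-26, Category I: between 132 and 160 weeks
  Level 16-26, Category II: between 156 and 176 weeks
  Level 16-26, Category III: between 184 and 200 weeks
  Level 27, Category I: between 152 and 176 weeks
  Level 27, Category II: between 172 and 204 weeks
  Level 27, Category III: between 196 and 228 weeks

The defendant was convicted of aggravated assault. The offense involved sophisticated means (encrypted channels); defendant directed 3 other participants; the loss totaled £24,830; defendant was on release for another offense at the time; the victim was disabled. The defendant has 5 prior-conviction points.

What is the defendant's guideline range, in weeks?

132-160 weeks

Base offense level for aggravated assault: 12.
A1 applies: 12 + 2 = 14.
A2 applies (level before this adjustment is 14 ≥ 4, so +5): 14 + 5 = 19.
A3 applies (level before this adjustment is 19 ≥ 13, so +3): 19 + 3 = 22.
A4 applies: 22 + 1 = 23.
A5 applies: 23 + 2 = 25.
Final offense level: 25.
Criminal history: 5 prior points → Category I (0-5).
Level 25 falls in the 16-26 band.
Grid: Level 16-26 × Category I = 132-160 weeks.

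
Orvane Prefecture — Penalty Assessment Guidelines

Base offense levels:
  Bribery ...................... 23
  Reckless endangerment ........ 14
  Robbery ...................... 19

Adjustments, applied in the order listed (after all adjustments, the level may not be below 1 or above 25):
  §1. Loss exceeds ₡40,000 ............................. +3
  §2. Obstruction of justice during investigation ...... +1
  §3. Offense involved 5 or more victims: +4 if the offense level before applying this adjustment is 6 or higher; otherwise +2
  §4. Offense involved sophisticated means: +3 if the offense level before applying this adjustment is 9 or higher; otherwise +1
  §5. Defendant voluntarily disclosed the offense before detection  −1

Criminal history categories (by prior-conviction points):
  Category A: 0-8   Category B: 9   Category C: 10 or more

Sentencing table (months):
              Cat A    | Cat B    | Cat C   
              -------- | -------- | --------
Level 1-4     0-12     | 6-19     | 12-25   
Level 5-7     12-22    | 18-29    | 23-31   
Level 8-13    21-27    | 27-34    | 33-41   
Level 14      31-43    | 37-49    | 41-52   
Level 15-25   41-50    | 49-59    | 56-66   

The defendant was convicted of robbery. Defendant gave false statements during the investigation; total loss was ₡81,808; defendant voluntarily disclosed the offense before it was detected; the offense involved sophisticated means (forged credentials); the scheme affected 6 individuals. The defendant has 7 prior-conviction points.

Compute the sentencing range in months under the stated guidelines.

41-50 months

Base offense level for robbery: 19.
§1 applies: 19 + 3 = 22.
§2 applies: 22 + 1 = 23.
§3 applies (level before this adjustment is 23 ≥ 6, so +4): 23 + 4 = 27.
§4 applies (level before this adjustment is 27 ≥ 9, so +3): 27 + 3 = 30.
§5 applies: 30 − 1 = 29.
Level 29 exceeds the maximum of 25; capped at 25.
Final offense level: 25.
Criminal history: 7 prior points → Category A (0-8).
Level 25 falls in the 15-25 band.
Grid: Level 15-25 × Category A = 41-50 months.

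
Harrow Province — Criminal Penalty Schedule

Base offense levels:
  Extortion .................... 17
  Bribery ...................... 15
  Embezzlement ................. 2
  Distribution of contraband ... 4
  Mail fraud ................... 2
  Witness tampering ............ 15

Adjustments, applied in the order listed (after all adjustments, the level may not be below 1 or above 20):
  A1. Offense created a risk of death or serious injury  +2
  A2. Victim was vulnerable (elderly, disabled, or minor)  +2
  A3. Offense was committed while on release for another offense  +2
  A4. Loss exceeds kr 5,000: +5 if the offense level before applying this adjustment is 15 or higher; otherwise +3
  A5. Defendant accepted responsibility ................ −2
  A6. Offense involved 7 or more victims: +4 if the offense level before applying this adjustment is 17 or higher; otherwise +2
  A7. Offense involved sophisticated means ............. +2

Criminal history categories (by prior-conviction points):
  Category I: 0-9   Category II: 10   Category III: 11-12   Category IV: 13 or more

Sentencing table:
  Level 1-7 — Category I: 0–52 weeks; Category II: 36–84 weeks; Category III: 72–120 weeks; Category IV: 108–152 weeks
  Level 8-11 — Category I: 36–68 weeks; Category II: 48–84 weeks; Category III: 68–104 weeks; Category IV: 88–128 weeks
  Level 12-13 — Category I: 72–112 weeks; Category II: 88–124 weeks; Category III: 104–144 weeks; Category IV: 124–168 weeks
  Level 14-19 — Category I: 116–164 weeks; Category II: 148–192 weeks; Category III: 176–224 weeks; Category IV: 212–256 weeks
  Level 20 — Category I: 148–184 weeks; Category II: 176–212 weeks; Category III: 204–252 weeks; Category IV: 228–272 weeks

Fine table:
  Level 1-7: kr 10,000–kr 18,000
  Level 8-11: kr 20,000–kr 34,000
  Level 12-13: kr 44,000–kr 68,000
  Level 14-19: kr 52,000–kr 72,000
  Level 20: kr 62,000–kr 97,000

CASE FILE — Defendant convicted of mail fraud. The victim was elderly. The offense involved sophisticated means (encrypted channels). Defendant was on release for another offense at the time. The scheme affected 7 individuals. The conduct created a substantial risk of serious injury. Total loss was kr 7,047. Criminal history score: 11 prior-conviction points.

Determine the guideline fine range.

kr 52,000–kr 72,000

Base offense level for mail fraud: 2.
A1 applies: 2 + 2 = 4.
A2 applies: 4 + 2 = 6.
A3 applies: 6 + 2 = 8.
A4 applies (level before this adjustment is 8 < 15, so +3): 8 + 3 = 11.
A5 does not apply.
A6 applies (level before this adjustment is 11 < 17, so +2): 11 + 2 = 13.
A7 applies: 13 + 2 = 15.
Final offense level: 15.
Level 15 falls in the 14-19 band.
Fine table: Level 14-19 → kr 52,000–kr 72,000.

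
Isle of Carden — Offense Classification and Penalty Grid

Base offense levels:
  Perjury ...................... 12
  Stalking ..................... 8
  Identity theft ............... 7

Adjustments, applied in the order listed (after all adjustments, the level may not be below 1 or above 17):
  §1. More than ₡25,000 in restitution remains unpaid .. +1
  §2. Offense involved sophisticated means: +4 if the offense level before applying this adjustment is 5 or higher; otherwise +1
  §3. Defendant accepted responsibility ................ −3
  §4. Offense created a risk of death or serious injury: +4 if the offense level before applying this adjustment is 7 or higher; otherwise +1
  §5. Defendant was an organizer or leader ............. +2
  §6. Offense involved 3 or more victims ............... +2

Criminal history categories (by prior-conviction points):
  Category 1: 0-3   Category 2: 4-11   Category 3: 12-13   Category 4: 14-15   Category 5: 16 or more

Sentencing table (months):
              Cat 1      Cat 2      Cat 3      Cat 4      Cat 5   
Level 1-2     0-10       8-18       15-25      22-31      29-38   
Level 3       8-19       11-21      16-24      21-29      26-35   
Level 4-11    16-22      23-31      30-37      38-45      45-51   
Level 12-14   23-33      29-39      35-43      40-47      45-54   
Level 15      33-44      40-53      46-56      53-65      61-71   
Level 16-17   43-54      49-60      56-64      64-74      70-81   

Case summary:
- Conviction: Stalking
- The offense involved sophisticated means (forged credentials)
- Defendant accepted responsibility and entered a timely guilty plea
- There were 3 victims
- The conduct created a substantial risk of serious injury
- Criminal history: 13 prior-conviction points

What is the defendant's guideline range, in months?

Base offense level for stalking: 8.
§1 does not apply.
§2 applies (level before this adjustment is 8 ≥ 5, so +4): 8 + 4 = 12.
§3 applies: 12 − 3 = 9.
§4 applies (level before this adjustment is 9 ≥ 7, so +4): 9 + 4 = 13.
§6 applies: 13 + 2 = 15.
Final offense level: 15.
Criminal history: 13 prior points → Category 3 (12-13).
Level 15 falls in the 15 band.
Grid: Level 15 × Category 3 = 46-56 months.

46-56 months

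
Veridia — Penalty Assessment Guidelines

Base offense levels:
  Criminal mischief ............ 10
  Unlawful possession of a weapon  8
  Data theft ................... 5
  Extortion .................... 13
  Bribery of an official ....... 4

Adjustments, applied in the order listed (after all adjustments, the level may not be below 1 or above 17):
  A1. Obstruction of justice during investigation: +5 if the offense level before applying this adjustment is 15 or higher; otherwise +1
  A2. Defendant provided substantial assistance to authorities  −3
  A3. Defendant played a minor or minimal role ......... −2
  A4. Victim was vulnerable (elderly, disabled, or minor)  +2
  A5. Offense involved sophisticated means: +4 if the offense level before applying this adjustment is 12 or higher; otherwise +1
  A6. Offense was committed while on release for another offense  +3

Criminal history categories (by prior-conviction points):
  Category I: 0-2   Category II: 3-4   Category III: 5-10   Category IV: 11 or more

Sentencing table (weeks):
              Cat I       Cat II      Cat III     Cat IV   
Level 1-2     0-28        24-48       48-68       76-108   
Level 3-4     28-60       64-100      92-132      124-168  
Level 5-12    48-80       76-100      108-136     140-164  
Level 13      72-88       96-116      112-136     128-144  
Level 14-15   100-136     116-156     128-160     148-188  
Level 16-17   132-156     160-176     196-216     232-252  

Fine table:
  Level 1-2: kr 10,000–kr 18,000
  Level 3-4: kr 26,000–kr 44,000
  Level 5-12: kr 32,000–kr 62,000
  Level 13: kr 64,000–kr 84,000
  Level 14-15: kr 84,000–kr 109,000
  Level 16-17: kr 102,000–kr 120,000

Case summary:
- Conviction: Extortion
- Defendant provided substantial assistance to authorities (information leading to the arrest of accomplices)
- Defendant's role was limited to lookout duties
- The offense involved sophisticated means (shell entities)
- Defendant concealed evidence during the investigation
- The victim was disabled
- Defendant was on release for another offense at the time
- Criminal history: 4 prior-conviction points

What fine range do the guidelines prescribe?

kr 84,000–kr 109,000

Base offense level for extortion: 13.
A1 applies (level before this adjustment is 13 < 15, so +1): 13 + 1 = 14.
A2 applies: 14 − 3 = 11.
A3 applies: 11 − 2 = 9.
A4 applies: 9 + 2 = 11.
A5 applies (level before this adjustment is 11 < 12, so +1): 11 + 1 = 12.
A6 applies: 12 + 3 = 15.
Final offense level: 15.
Level 15 falls in the 14-15 band.
Fine table: Level 14-15 → kr 84,000–kr 109,000.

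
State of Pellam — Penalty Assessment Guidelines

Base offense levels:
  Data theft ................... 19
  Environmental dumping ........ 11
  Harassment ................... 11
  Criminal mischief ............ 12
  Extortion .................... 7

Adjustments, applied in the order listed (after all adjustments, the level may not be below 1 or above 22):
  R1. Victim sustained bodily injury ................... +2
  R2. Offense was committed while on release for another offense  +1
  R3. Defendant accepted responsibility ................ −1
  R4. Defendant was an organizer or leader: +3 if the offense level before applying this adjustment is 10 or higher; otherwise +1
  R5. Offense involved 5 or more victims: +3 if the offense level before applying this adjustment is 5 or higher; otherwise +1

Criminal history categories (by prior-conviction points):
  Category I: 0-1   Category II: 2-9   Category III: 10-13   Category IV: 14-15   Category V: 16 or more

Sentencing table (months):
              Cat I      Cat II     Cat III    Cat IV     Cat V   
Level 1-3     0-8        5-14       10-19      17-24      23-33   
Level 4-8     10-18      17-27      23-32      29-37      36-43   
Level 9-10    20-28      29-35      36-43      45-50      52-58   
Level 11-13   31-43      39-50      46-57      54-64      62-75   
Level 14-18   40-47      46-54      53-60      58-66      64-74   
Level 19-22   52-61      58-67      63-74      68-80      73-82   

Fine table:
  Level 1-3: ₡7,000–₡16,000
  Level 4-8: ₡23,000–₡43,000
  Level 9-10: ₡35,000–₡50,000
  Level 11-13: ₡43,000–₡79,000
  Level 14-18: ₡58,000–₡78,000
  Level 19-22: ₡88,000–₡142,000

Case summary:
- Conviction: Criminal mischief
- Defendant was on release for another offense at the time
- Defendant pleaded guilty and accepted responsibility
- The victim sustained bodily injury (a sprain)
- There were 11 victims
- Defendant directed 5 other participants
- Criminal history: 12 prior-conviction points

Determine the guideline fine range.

₡88,000–₡142,000

Base offense level for criminal mischief: 12.
R1 applies: 12 + 2 = 14.
R2 applies: 14 + 1 = 15.
R3 applies: 15 − 1 = 14.
R4 applies (level before this adjustment is 14 ≥ 10, so +3): 14 + 3 = 17.
R5 applies (level before this adjustment is 17 ≥ 5, so +3): 17 + 3 = 20.
Final offense level: 20.
Level 20 falls in the 19-22 band.
Fine table: Level 19-22 → ₡88,000–₡142,000.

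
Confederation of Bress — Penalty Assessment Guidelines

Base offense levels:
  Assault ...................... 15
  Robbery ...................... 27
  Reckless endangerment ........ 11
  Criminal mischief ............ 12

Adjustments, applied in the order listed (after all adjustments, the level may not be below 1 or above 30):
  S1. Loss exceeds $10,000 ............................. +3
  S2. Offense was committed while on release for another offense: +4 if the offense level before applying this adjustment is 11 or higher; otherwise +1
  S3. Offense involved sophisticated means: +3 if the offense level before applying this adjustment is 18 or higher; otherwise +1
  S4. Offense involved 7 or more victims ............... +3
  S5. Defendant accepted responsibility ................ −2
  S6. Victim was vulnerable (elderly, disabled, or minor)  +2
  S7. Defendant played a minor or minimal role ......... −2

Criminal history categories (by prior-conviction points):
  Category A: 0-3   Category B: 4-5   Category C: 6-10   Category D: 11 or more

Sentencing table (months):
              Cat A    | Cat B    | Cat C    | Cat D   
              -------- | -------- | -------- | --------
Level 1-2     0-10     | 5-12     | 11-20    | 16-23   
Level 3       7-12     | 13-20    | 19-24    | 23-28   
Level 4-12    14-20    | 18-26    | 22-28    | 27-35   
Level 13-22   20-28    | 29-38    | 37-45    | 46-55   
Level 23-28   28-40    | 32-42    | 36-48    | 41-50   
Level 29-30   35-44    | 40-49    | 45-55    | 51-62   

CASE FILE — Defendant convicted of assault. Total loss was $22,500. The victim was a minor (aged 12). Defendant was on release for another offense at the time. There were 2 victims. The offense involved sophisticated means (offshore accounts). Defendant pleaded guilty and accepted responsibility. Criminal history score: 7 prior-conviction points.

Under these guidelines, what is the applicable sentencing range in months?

36-48 months

Base offense level for assault: 15.
S1 applies: 15 + 3 = 18.
S2 applies (level before this adjustment is 18 ≥ 11, so +4): 18 + 4 = 22.
S3 applies (level before this adjustment is 22 ≥ 18, so +3): 22 + 3 = 25.
S4 does not apply.
S5 applies: 25 − 2 = 23.
S6 applies: 23 + 2 = 25.
Final offense level: 25.
Criminal history: 7 prior points → Category C (6-10).
Level 25 falls in the 23-28 band.
Grid: Level 23-28 × Category C = 36-48 months.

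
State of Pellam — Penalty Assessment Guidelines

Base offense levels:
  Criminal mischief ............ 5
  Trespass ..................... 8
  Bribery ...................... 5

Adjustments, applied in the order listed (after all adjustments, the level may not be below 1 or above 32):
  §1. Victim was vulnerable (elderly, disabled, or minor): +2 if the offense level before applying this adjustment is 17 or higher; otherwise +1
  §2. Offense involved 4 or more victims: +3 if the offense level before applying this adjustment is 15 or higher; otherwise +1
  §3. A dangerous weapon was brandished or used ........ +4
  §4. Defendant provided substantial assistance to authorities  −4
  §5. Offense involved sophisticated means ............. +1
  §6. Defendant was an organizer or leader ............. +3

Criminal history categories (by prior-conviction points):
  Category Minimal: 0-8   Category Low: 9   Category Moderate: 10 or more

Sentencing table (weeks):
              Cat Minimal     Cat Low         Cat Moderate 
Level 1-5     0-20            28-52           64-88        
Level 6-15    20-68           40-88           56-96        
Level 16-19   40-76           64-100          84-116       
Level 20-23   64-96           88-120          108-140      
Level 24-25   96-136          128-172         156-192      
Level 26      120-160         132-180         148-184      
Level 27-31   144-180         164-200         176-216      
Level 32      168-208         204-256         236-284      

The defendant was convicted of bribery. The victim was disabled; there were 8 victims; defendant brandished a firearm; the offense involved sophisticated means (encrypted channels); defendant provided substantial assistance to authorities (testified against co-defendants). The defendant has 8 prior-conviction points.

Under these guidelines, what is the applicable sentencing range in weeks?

20-68 weeks

Base offense level for bribery: 5.
§1 applies (level before this adjustment is 5 < 17, so +1): 5 + 1 = 6.
§2 applies (level before this adjustment is 6 < 15, so +1): 6 + 1 = 7.
§3 applies: 7 + 4 = 11.
§4 applies: 11 − 4 = 7.
§5 applies: 7 + 1 = 8.
§6 does not apply.
Final offense level: 8.
Criminal history: 8 prior points → Category Minimal (0-8).
Level 8 falls in the 6-15 band.
Grid: Level 6-15 × Category Minimal = 20-68 weeks.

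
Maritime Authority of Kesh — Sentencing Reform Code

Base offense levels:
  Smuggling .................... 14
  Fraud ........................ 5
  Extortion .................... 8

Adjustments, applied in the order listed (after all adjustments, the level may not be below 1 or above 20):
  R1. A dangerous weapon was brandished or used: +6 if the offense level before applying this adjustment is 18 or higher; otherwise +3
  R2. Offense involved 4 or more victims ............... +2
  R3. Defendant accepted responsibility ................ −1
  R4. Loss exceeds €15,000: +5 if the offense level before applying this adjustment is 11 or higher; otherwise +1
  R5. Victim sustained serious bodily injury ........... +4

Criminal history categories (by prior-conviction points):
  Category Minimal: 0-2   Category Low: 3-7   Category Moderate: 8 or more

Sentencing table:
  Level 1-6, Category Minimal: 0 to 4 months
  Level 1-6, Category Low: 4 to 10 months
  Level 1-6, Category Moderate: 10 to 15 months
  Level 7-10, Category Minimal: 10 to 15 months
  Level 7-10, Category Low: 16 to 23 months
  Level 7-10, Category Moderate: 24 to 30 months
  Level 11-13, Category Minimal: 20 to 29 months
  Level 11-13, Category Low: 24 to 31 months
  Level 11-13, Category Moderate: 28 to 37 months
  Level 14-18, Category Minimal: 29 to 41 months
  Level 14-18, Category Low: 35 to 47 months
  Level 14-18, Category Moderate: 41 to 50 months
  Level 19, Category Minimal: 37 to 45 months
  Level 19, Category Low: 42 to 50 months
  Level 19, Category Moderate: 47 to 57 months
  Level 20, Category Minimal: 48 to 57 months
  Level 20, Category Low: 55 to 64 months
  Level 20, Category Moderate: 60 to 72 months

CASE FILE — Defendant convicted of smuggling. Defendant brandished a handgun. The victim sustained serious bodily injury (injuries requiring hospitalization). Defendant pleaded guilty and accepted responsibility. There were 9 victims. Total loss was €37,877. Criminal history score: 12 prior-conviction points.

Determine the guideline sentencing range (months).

Base offense level for smuggling: 14.
R1 applies (level before this adjustment is 14 < 18, so +3): 14 + 3 = 17.
R2 applies: 17 + 2 = 19.
R3 applies: 19 − 1 = 18.
R4 applies (level before this adjustment is 18 ≥ 11, so +5): 18 + 5 = 23.
R5 applies: 23 + 4 = 27.
Level 27 exceeds the maximum of 20; capped at 20.
Final offense level: 20.
Criminal history: 12 prior points → Category Moderate (8+).
Level 20 falls in the 20 band.
Grid: Level 20 × Category Moderate = 60-72 months.

60-72 months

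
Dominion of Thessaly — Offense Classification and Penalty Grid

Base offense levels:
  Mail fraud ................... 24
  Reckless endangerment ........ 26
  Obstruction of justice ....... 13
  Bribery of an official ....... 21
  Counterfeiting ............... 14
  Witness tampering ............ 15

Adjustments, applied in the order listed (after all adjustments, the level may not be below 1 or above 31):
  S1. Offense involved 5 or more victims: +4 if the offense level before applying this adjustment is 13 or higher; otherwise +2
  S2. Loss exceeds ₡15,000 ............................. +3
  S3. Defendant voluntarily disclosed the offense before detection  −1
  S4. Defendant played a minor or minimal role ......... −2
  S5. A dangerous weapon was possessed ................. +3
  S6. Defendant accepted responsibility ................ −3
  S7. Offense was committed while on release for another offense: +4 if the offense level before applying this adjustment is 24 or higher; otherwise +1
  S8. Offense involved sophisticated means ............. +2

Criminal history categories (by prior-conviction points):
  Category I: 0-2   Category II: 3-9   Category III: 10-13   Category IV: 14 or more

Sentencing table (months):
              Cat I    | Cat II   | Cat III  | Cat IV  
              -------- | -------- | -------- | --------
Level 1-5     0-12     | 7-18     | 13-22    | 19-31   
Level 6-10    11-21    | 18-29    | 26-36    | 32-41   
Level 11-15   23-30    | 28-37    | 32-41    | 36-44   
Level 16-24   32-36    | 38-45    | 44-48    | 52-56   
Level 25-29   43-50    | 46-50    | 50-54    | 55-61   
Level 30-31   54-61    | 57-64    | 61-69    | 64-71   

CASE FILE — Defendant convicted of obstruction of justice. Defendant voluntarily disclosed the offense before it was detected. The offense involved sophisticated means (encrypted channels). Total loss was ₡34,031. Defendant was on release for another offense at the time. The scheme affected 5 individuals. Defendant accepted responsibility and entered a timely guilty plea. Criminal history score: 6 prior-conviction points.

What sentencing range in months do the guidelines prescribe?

38-45 months

Base offense level for obstruction of justice: 13.
S1 applies (level before this adjustment is 13 ≥ 13, so +4): 13 + 4 = 17.
S2 applies: 17 + 3 = 20.
S3 applies: 20 − 1 = 19.
S6 applies: 19 − 3 = 16.
S7 applies (level before this adjustment is 16 < 24, so +1): 16 + 1 = 17.
S8 applies: 17 + 2 = 19.
Final offense level: 19.
Criminal history: 6 prior points → Category II (3-9).
Level 19 falls in the 16-24 band.
Grid: Level 16-24 × Category II = 38-45 months.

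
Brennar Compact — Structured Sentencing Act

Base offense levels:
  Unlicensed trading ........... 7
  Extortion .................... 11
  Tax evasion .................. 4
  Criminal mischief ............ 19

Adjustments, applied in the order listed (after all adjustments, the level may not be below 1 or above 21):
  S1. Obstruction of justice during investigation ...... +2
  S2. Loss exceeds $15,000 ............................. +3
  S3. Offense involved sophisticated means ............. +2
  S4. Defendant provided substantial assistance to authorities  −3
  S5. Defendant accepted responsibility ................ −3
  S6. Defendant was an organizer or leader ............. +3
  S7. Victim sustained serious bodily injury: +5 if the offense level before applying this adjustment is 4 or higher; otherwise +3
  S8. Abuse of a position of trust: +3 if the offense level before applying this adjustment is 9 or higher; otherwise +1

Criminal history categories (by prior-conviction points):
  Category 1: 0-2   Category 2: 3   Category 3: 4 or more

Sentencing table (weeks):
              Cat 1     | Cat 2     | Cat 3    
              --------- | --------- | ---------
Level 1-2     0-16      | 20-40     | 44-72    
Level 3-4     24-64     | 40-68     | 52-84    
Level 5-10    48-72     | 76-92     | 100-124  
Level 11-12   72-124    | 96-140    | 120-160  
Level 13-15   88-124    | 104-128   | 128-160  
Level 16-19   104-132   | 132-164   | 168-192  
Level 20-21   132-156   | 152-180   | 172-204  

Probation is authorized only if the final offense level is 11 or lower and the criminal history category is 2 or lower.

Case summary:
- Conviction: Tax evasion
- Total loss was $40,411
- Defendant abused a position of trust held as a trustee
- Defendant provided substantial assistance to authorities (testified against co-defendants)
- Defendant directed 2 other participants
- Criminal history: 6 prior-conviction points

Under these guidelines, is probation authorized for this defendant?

No

Base offense level for tax evasion: 4.
S1 does not apply.
S2 applies: 4 + 3 = 7.
S3 does not apply.
S4 applies: 7 − 3 = 4.
S5 does not apply.
S6 applies: 4 + 3 = 7.
S7 does not apply.
S8 applies (level before this adjustment is 7 < 9, so +1): 7 + 1 = 8.
Final offense level: 8.
Criminal history: 6 prior points → Category 3 (4+).
Level 8 falls in the 5-10 band.
Grid: Level 5-10 × Category 3 = 100-124 weeks.
Probation check: level 8 ≤ 11 and category 3 > 2 → not eligible.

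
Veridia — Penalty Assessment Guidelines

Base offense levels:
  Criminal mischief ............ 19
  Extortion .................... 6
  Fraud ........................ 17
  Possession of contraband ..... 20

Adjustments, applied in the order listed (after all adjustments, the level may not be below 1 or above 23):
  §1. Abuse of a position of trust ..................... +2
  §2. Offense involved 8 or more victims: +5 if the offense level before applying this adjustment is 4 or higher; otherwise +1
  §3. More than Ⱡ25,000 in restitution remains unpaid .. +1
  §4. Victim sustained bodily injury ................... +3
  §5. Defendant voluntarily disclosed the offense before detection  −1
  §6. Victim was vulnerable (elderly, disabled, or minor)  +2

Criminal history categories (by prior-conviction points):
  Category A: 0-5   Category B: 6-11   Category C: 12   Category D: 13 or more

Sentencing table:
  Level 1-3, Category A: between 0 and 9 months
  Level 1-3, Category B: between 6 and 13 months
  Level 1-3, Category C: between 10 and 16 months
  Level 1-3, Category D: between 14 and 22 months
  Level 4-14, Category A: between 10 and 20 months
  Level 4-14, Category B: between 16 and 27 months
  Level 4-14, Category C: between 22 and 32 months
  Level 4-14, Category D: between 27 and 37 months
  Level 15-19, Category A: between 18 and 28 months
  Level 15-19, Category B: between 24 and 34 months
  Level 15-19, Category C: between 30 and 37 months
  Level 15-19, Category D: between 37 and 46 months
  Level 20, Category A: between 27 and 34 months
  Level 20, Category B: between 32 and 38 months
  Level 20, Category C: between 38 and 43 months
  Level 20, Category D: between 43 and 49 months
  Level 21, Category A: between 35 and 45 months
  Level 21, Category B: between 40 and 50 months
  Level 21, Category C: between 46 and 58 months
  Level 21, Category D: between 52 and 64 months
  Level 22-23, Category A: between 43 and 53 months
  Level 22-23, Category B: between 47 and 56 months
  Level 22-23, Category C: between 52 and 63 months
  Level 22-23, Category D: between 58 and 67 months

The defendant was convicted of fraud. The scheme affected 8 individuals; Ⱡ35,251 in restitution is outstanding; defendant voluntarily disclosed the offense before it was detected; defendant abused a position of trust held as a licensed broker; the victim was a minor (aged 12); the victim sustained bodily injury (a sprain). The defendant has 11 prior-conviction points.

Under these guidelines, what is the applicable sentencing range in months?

47-56 months

Base offense level for fraud: 17.
§1 applies: 17 + 2 = 19.
§2 applies (level before this adjustment is 19 ≥ 4, so +5): 19 + 5 = 24.
§3 applies: 24 + 1 = 25.
§4 applies: 25 + 3 = 28.
§5 applies: 28 − 1 = 27.
§6 applies: 27 + 2 = 29.
Level 29 exceeds the maximum of 23; capped at 23.
Final offense level: 23.
Criminal history: 11 prior points → Category B (6-11).
Level 23 falls in the 22-23 band.
Grid: Level 22-23 × Category B = 47-56 months.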